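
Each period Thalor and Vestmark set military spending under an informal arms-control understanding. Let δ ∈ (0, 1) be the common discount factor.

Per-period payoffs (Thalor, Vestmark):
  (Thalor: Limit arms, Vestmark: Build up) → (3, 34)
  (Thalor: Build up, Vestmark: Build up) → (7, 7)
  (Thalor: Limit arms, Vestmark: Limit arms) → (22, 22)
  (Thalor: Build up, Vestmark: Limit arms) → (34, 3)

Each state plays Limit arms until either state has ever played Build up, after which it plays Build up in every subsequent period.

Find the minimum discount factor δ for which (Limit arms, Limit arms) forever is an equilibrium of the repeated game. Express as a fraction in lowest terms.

22/(1−δ) ≥ 34 + 7δ/(1−δ)
22 ≥ 34 − 27δ
δ ≥ 12/27 = 4/9.

4/9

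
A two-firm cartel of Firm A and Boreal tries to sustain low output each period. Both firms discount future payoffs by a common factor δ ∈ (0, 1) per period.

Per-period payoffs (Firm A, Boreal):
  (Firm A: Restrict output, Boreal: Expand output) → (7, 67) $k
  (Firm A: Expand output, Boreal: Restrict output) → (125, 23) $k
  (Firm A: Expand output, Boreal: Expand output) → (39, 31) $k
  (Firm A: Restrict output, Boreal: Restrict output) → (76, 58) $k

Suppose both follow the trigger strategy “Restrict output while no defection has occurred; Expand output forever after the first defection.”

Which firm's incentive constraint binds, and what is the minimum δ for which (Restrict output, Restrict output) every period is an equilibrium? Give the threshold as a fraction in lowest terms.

For Firm A: deviation gain 125−76 = 49, per-period punishment loss 76−39 = 37. IC gives δ ≥ 49/86.
For Boreal: gain 9, loss 27 per period, so δ ≥ 9/36 = 1/4.
The tighter constraint is Firm A's, so cooperation needs δ ≥ 49/86.

Firm A; δ ≥ 49/86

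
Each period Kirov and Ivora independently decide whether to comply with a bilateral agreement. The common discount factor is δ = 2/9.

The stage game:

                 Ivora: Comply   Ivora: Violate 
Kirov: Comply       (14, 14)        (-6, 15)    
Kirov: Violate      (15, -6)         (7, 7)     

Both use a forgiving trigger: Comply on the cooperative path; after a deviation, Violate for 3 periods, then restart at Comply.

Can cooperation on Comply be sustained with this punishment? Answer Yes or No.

Yes

Comparing payoff streams over the 4 periods until play realigns: cooperate → 14(1+δ+…+δ^3); deviate → 15 + 7(δ+…+δ^3).
Cooperation is sustained iff (14−7)(δ+…+δ^3) ≥ 15−14.
δ+…+δ^3 = 2/9·(1−(2/9)^3)/(1−2/9) = 0.2826, and (15−14)/(14−7) = 0.1429.
0.2826 ≥ 0.1429, so cooperation is sustainable.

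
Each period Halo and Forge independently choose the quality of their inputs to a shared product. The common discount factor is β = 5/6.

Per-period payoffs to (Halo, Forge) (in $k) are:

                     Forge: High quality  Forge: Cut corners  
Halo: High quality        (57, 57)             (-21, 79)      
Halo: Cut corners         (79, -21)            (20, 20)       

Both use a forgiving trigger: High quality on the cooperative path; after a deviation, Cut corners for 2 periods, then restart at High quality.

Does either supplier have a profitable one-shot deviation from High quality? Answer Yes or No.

IC: β+…+β^2 ≥ (79−57)/(57−20) = 22/37.
At β = 5/6: partial sum = 1.5278 ≥ 0.5946. Cooperation sustainable.

No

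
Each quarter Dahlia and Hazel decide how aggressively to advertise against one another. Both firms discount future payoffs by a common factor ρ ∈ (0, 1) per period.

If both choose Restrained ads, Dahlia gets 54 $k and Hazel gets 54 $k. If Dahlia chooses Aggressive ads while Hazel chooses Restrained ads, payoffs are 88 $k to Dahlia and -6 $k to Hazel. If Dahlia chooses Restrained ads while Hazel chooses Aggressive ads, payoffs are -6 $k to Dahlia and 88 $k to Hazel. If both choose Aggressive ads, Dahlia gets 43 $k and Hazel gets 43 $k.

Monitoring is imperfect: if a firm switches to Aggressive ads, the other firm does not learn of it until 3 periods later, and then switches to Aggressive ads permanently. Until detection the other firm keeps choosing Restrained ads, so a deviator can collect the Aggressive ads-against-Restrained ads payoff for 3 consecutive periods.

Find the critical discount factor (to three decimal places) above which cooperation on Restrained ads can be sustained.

The best deviation is to choose Aggressive ads for all 3 undetected periods, earning 88 each, then 43 forever once detected.
Deviation value: 88(1−ρ^3)/(1−ρ) + 43ρ^3/(1−ρ); cooperation value: 54/(1−ρ).
IC: 54 ≥ 88(1−ρ^3) + 43ρ^3 = 88 − 45ρ^3.
So ρ^3 ≥ 34/45, giving ρ ≥ (34/45)^(1/3) ≈ 0.911.

0.911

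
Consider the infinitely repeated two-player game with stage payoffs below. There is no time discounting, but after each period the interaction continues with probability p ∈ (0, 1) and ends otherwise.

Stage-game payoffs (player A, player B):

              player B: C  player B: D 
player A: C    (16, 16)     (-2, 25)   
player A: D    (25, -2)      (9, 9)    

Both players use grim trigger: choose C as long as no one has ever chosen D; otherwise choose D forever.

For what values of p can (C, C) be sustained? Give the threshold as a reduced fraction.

With no time discounting, the continuation probability p plays the role of the discount factor.
Grim-trigger IC: 16/(1−p) ≥ 25 + 9p/(1−p) ⇒ p ≥ (25−16)/(25−9) = 9/16.

9/16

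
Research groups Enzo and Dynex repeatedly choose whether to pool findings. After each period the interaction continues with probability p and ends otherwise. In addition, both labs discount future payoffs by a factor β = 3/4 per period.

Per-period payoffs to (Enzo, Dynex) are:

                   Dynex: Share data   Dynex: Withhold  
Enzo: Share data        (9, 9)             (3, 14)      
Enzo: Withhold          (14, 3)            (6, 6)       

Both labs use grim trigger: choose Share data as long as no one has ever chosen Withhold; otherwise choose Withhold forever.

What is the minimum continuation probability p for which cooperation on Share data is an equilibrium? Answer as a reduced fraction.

5/6

With continuation probability p and discount β, the effective per-period discount factor is βp.
Grim-trigger IC: βp ≥ (14−9)/(14−6) = 5/8.
So p ≥ (5/8)/(3/4) = 5/6.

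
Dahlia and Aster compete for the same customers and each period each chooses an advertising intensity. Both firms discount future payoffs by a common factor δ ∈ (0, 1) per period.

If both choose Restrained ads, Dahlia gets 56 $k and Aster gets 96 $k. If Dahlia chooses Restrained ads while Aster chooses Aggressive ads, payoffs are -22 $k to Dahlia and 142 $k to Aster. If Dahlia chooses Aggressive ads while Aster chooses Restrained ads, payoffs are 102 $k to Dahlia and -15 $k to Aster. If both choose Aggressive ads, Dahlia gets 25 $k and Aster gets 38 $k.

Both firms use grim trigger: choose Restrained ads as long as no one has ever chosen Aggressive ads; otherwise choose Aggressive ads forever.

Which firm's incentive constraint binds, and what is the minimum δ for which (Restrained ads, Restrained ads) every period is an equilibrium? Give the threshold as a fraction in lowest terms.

Dahlia; δ ≥ 46/77

For Dahlia: deviation gain 102−56 = 46, per-period punishment loss 56−25 = 31. IC gives δ ≥ 46/77.
For Aster: gain 46, loss 58 per period, so δ ≥ 46/104 = 23/52.
The tighter constraint is Dahlia's, so cooperation needs δ ≥ 46/77.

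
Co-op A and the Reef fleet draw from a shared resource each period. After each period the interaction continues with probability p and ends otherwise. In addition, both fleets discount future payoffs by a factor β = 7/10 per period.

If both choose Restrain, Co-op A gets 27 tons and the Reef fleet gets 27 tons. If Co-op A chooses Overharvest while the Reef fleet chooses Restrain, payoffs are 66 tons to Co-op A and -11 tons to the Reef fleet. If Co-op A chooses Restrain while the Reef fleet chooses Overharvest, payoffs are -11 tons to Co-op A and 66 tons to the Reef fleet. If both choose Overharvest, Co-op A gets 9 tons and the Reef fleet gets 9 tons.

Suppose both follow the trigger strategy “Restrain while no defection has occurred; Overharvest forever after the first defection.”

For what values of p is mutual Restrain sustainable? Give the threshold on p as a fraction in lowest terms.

Expected continuation weight on next period's payoff is β·p = 7/10·p, which plays the role of the discount factor.
Cooperation requires 7/10·p ≥ (66−27)/(66−9) = 13/19, hence p ≥ 130/133.

130/133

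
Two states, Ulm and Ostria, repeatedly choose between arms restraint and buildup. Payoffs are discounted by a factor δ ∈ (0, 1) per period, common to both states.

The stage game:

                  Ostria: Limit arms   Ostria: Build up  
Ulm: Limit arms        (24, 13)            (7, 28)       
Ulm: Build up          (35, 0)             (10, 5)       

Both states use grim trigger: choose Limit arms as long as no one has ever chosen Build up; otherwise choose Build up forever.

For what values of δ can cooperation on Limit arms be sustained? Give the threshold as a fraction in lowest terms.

15/23

Ulm's threshold: (35−24)/(35−10) = 11/25.
Ostria's threshold: (28−13)/(28−5) = 15/23.
11/25 < 15/23, so Ostria binds and δ* = 15/23.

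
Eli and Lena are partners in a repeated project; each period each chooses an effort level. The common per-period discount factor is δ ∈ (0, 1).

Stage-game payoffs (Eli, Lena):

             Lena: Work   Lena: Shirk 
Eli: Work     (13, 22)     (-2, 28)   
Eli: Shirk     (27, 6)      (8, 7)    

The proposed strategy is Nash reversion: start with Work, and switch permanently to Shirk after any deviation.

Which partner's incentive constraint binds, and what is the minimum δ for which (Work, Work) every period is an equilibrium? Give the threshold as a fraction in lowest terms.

Eli: cooperation gives 13 each period; deviation gives 27 once then 8 forever.
  13/(1−δ) ≥ 27 + 8δ/(1−δ) ⇒ δ ≥ 14/19.
Lena: cooperation gives 22 each period; deviation gives 28 once then 7 forever.
  δ ≥ 6/21 = 2/7.
Both must hold, so the binding constraint is Eli's: δ ≥ 14/19.

Eli; δ ≥ 14/19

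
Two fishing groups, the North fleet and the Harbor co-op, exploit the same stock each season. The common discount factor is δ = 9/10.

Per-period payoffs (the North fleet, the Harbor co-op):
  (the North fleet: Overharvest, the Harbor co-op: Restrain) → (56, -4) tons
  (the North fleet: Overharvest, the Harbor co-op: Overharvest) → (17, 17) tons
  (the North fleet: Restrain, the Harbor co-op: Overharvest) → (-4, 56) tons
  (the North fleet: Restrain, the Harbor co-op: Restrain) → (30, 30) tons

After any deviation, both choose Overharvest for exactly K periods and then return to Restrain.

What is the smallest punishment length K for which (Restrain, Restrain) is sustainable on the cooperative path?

Need Σ_{k=1}^{K} δ^k ≥ (56−30)/(30−17) = 2.0000 at δ = 9/10.
At K = 2 the sum is 1.7100 < 2.0000; at K = 3 it is 2.4390 ≥ 2.0000.
So the minimum punishment length is K = 3.

3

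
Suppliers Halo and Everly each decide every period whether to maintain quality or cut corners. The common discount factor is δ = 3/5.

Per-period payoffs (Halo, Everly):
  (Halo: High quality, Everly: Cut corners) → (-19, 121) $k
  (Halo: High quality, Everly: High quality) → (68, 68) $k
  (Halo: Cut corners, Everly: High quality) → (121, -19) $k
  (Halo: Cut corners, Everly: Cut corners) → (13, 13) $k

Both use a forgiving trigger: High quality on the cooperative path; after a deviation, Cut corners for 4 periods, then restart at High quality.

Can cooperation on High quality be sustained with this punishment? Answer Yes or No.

Yes

Comparing payoff streams over the 5 periods until play realigns: cooperate → 68(1+δ+…+δ^4); deviate → 121 + 13(δ+…+δ^4).
Cooperation is sustained iff (68−13)(δ+…+δ^4) ≥ 121−68.
δ+…+δ^4 = 3/5·(1−(3/5)^4)/(1−3/5) = 1.3056, and (121−68)/(68−13) = 0.9636.
1.3056 ≥ 0.9636, so cooperation is sustainable.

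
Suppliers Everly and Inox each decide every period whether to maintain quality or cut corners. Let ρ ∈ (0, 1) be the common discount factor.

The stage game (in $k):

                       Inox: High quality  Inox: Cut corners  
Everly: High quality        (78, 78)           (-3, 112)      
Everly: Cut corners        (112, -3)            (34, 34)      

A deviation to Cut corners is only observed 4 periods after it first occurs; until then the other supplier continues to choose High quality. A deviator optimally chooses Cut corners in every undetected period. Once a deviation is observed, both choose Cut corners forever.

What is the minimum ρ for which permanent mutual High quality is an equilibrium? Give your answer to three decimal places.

0.813

A deviator earns 112 for 4 periods, then 34 forever; cooperating earns 78 forever. Multiplying the IC by (1−ρ):
78 ≥ 112(1−ρ^4) + 34ρ^4, so 78·ρ^4 ≥ 34 and ρ^4 ≥ 17/39.
ρ ≥ (17/39)^(1/4) ≈ 0.813.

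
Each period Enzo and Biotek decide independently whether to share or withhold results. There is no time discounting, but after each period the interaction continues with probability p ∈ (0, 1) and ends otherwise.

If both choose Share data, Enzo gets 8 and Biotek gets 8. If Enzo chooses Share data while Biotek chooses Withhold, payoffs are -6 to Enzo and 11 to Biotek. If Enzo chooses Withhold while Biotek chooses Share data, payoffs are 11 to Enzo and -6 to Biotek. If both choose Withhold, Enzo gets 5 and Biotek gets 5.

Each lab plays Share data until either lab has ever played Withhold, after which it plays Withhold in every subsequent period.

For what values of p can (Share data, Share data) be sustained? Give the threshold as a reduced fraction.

With no time discounting, the continuation probability p plays the role of the discount factor.
Grim-trigger IC: 8/(1−p) ≥ 11 + 5p/(1−p) ⇒ p ≥ (11−8)/(11−5) = 1/2.

1/2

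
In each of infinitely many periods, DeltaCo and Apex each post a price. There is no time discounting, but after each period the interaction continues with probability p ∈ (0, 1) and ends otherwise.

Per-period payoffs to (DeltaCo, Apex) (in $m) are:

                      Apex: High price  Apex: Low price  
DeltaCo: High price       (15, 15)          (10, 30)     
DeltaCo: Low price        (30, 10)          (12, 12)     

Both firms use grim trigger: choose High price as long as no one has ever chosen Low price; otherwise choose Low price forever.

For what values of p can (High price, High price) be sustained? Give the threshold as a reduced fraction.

5/6

With no time discounting, the continuation probability p plays the role of the discount factor.
Grim-trigger IC: 15/(1−p) ≥ 30 + 12p/(1−p) ⇒ p ≥ (30−15)/(30−12) = 5/6.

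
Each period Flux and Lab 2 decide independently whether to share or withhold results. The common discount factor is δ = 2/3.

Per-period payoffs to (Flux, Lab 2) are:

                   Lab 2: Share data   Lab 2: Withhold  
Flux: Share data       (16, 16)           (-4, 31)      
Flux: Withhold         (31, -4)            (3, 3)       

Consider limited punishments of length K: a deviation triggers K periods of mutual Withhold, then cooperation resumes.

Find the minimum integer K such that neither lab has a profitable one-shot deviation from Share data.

IC: δ(1−δ^K)/(1−δ) ≥ (31−16)/(16−3) = 15/13.
With δ = 2/3: need 1 − δ^K ≥ 15/13·(1−2/3)/(2/3), i.e. δ^K ≤ 0.4231.
Since (2/3)^2 = 0.4444 and (2/3)^3 = 0.2963, the smallest such K is 3.

3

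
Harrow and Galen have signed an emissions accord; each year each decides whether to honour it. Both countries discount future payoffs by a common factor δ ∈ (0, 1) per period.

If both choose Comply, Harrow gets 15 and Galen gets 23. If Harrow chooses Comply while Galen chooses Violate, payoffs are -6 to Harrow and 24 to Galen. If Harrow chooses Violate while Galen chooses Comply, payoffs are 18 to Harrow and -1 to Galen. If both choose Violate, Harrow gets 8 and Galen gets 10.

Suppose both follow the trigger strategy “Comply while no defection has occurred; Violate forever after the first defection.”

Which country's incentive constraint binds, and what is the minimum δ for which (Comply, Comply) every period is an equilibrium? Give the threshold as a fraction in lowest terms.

For Harrow: deviation gain 18−15 = 3, per-period punishment loss 15−8 = 7. IC gives δ ≥ 3/10.
For Galen: gain 1, loss 13 per period, so δ ≥ 1/14.
The tighter constraint is Harrow's, so cooperation needs δ ≥ 3/10.

Harrow; δ ≥ 3/10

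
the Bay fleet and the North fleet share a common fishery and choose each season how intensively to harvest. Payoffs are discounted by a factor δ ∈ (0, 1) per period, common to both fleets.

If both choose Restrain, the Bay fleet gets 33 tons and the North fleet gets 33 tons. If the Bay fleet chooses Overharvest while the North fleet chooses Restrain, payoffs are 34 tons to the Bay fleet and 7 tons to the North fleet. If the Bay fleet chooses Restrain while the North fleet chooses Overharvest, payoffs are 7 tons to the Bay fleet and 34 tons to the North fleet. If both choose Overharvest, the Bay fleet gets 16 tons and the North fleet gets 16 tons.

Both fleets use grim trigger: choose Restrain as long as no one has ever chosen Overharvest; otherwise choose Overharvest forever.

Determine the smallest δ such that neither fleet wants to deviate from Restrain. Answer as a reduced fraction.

One-period gain from deviating is 34 − 33 = 1. The loss is 33 − 16 = 17 in every subsequent period, with present value 17·δ/(1−δ).
Deviation is unprofitable when 17·δ/(1−δ) ≥ 1, i.e. δ/(1−δ) ≥ 1/17.
Equivalently δ ≥ 1/(1+17) = 1/18.

1/18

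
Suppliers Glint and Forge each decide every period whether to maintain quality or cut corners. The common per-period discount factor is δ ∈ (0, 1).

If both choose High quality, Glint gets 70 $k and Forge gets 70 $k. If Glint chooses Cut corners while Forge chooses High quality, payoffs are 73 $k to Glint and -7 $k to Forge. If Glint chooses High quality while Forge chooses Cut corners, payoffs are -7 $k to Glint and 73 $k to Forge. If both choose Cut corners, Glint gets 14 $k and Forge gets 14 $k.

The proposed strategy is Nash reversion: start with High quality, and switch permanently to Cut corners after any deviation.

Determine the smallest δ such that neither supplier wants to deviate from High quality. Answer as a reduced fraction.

3/59

Cooperation forever yields 70 each period: 70/(1−δ).
Deviating yields 73 once, then 14 forever: 73 + 14δ/(1−δ).
No profitable deviation requires 70/(1−δ) ≥ 73 + 14δ/(1−δ).
Multiplying by (1−δ): 70 ≥ 73(1−δ) + 14δ = 73 − 59δ.
So 59δ ≥ 3, i.e. δ ≥ 3/59.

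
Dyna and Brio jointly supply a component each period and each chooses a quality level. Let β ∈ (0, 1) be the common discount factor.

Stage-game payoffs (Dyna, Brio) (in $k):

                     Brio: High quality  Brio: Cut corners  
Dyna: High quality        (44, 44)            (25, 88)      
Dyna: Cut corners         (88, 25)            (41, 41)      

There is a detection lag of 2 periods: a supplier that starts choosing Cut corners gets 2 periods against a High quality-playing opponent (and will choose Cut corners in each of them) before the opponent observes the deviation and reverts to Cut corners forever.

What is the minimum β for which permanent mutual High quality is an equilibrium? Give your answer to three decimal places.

0.968

Deviating for the 2 undetected periods gains 88−44 = 44 per period over cooperation, then loses 44−41 = 3 per period forever once punishment starts.
Gain: 44(1 + β + … + β^1); loss: 3·β^2/(1−β).
No profitable deviation ⇔ 44(1−β^2) ≤ 3·β^2, i.e. β^2 ≥ 44/(44+3) = 44/47.
Hence β ≥ (44/47)^(1/2) ≈ 0.968.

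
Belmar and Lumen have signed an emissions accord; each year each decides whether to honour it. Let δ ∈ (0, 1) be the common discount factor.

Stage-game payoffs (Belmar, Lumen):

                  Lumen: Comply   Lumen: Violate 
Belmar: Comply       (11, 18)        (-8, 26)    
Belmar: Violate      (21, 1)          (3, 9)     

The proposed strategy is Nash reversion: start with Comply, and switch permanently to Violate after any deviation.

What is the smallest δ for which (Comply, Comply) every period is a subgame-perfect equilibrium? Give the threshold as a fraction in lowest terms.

5/9

Belmar's threshold: (21−11)/(21−3) = 5/9.
Lumen's threshold: (26−18)/(26−9) = 8/17.
5/9 > 8/17, so Belmar binds and δ* = 5/9.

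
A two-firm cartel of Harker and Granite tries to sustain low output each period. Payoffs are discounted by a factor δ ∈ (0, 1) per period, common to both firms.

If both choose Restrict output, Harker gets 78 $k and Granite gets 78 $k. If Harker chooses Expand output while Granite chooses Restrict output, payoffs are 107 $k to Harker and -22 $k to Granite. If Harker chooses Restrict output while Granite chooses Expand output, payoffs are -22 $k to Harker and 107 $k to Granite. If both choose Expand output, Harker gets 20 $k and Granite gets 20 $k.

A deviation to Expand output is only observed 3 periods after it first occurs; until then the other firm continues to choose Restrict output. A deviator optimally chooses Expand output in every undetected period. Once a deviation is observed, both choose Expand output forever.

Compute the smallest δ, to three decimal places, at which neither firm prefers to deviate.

0.693

A deviator earns 107 for 3 periods, then 20 forever; cooperating earns 78 forever. Multiplying the IC by (1−δ):
78 ≥ 107(1−δ^3) + 20δ^3, so 87·δ^3 ≥ 29 and δ^3 ≥ 1/3.
δ ≥ (1/3)^(1/3) ≈ 0.693.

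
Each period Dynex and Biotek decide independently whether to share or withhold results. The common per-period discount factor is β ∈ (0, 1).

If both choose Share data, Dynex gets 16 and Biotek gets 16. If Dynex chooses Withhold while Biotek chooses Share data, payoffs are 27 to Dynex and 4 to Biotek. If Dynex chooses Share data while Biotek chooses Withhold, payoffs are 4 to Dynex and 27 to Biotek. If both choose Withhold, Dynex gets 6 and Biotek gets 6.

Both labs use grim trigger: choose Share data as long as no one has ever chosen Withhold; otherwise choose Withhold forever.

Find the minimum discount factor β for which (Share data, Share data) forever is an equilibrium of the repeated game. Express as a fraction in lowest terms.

11/21

Under grim trigger the critical discount factor is (T−C)/(T−P) with T = 27, C = 16, P = 6.
β* = (27−16)/(27−6) = 11/21.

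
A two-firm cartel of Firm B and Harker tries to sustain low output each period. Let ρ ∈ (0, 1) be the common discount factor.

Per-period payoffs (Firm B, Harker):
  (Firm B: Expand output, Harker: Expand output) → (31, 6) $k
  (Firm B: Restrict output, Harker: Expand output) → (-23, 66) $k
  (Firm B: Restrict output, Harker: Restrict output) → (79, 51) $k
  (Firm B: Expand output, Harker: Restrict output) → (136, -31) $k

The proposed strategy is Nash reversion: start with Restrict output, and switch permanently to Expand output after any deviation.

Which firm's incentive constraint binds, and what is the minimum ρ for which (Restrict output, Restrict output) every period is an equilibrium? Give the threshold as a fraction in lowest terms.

Firm B; ρ ≥ 19/35

Firm B: cooperation gives 79 each period; deviation gives 136 once then 31 forever.
  79/(1−ρ) ≥ 136 + 31ρ/(1−ρ) ⇒ ρ ≥ 57/105 = 19/35.
Harker: cooperation gives 51 each period; deviation gives 66 once then 6 forever.
  ρ ≥ 15/60 = 1/4.
Both must hold, so the binding constraint is Firm B's: ρ ≥ 19/35.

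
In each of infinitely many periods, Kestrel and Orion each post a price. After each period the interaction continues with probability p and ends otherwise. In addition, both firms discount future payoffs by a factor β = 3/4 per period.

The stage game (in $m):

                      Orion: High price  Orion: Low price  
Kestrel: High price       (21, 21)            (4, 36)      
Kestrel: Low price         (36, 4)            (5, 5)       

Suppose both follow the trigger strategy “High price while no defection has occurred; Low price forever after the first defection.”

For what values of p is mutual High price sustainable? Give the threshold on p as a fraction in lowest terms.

20/31

With continuation probability p and discount β, the effective per-period discount factor is βp.
Grim-trigger IC: βp ≥ (36−21)/(36−5) = 15/31.
So p ≥ (15/31)/(3/4) = 20/31.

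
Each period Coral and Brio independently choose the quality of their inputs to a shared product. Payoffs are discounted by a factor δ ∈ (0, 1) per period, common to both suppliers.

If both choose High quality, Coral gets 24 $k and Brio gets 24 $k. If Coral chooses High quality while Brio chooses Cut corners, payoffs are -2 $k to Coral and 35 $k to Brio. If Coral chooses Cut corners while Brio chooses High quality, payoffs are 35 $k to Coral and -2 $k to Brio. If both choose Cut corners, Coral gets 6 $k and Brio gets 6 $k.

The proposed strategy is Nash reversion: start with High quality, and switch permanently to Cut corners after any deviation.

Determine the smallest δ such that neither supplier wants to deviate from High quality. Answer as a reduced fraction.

11/29

Cooperation forever yields 24 each period: 24/(1−δ).
Deviating yields 35 once, then 6 forever: 35 + 6δ/(1−δ).
No profitable deviation requires 24/(1−δ) ≥ 35 + 6δ/(1−δ).
Multiplying by (1−δ): 24 ≥ 35(1−δ) + 6δ = 35 − 29δ.
So 29δ ≥ 11, i.e. δ ≥ 11/29.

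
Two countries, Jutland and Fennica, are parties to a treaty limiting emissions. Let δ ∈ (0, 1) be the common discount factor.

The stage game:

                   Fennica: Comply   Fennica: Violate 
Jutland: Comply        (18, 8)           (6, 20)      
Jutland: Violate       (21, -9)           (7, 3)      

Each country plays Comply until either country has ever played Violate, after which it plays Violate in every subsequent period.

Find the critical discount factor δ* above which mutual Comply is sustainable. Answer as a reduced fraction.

Jutland's threshold: (21−18)/(21−7) = 3/14.
Fennica's threshold: (20−8)/(20−3) = 12/17.
3/14 < 12/17, so Fennica binds and δ* = 12/17.

12/17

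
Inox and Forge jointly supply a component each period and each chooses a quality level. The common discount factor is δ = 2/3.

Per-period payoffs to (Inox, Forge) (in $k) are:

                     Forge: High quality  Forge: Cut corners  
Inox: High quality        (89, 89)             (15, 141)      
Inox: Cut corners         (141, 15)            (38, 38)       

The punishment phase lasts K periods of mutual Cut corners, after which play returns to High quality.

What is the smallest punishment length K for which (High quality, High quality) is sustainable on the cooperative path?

IC: δ(1−δ^K)/(1−δ) ≥ (141−89)/(89−38) = 52/51.
With δ = 2/3: need 1 − δ^K ≥ 52/51·(1−2/3)/(2/3), i.e. δ^K ≤ 0.4902.
Since (2/3)^1 = 0.6667 and (2/3)^2 = 0.4444, the smallest such K is 2.

2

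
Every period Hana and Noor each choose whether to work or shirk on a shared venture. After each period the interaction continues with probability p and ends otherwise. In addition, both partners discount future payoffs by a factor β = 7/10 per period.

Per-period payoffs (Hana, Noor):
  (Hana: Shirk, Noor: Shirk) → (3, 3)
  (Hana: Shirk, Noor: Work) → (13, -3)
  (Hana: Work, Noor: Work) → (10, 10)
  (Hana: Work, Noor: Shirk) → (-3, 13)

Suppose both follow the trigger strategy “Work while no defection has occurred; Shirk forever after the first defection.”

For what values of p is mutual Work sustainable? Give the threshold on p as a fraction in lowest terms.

3/7

Expected continuation weight on next period's payoff is β·p = 7/10·p, which plays the role of the discount factor.
Cooperation requires 7/10·p ≥ (13−10)/(13−3) = 3/10, hence p ≥ 3/7.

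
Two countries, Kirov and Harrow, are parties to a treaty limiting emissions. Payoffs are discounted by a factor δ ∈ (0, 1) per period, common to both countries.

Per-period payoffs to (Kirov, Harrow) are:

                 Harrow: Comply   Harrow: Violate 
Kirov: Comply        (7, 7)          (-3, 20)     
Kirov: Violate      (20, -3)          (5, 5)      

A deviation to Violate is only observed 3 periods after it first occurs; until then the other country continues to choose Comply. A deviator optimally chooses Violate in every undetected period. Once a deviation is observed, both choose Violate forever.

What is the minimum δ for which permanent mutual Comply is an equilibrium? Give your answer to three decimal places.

0.953

A deviator earns 20 for 3 periods, then 5 forever; cooperating earns 7 forever. Multiplying the IC by (1−δ):
7 ≥ 20(1−δ^3) + 5δ^3, so 15·δ^3 ≥ 13 and δ^3 ≥ 13/15.
δ ≥ (13/15)^(1/3) ≈ 0.953.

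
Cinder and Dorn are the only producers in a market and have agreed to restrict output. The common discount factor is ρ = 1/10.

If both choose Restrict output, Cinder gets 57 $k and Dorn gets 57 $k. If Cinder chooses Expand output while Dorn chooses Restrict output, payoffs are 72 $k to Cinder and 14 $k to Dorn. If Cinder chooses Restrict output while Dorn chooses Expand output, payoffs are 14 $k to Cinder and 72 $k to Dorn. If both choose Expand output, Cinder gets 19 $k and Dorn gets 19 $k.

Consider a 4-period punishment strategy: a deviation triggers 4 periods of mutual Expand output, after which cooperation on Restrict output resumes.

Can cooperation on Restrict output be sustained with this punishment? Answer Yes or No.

Comparing payoff streams over the 5 periods until play realigns: cooperate → 57(1+ρ+…+ρ^4); deviate → 72 + 19(ρ+…+ρ^4).
Cooperation is sustained iff (57−19)(ρ+…+ρ^4) ≥ 72−57.
ρ+…+ρ^4 = 1/10·(1−(1/10)^4)/(1−1/10) = 0.1111, and (72−57)/(57−19) = 0.3947.
0.1111 < 0.3947, so cooperation is not sustainable.

No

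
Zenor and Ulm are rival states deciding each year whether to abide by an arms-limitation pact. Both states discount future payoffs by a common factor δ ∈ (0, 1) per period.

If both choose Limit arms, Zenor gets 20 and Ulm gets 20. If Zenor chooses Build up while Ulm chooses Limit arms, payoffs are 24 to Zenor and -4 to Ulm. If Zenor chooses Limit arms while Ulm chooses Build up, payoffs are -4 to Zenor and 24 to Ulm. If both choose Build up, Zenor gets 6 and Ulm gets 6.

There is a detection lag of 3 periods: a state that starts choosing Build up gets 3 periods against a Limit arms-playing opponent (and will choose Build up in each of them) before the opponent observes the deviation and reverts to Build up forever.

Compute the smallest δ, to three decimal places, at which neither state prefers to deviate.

0.606

The best deviation is to choose Build up for all 3 undetected periods, earning 24 each, then 6 forever once detected.
Deviation value: 24(1−δ^3)/(1−δ) + 6δ^3/(1−δ); cooperation value: 20/(1−δ).
IC: 20 ≥ 24(1−δ^3) + 6δ^3 = 24 − 18δ^3.
So δ^3 ≥ 4/18 = 2/9, giving δ ≥ (2/9)^(1/3) ≈ 0.606.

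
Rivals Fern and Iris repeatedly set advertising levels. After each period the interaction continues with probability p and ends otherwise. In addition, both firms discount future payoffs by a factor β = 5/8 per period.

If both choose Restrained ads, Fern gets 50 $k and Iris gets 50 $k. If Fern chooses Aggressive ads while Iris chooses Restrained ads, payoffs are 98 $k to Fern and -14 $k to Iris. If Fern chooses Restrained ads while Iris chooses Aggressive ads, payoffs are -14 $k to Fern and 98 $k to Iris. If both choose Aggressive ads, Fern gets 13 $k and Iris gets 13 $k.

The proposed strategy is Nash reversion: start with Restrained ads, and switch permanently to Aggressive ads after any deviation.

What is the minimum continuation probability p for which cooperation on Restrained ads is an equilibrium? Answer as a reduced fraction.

384/425

Expected continuation weight on next period's payoff is β·p = 5/8·p, which plays the role of the discount factor.
Cooperation requires 5/8·p ≥ (98−50)/(98−13) = 48/85, hence p ≥ 384/425.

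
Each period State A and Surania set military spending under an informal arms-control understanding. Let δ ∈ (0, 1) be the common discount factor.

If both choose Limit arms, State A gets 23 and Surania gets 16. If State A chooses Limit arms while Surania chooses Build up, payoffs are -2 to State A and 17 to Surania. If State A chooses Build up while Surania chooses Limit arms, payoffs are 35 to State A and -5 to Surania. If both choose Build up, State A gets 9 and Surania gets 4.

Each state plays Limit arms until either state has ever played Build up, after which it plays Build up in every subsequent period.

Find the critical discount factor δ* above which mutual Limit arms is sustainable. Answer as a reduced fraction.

6/13

For State A: deviation gain 35−23 = 12, per-period punishment loss 23−9 = 14. IC gives δ ≥ 12/26 = 6/13.
For Surania: gain 1, loss 12 per period, so δ ≥ 1/13.
The tighter constraint is State A's, so cooperation needs δ ≥ 6/13.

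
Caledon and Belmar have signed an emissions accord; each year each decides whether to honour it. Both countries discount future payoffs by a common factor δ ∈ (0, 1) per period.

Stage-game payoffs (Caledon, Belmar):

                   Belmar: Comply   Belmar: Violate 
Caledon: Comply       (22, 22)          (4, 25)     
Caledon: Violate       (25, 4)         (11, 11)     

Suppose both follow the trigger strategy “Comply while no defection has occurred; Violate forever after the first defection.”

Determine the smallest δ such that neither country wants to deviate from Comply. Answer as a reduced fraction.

3/14

One-period gain from deviating is 25 − 22 = 3. The loss is 22 − 11 = 11 in every subsequent period, with present value 11·δ/(1−δ).
Deviation is unprofitable when 11·δ/(1−δ) ≥ 3, i.e. δ/(1−δ) ≥ 3/11.
Equivalently δ ≥ 3/(3+11) = 3/14.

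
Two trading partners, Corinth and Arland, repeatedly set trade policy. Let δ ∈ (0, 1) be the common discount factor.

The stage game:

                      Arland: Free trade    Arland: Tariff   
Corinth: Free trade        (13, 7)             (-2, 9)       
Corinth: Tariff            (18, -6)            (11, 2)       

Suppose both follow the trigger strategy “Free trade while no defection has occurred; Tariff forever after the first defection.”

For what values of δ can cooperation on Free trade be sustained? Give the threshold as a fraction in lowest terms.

5/7

For Corinth: deviation gain 18−13 = 5, per-period punishment loss 13−11 = 2. IC gives δ ≥ 5/7.
For Arland: gain 2, loss 5 per period, so δ ≥ 2/7.
The tighter constraint is Corinth's, so cooperation needs δ ≥ 5/7.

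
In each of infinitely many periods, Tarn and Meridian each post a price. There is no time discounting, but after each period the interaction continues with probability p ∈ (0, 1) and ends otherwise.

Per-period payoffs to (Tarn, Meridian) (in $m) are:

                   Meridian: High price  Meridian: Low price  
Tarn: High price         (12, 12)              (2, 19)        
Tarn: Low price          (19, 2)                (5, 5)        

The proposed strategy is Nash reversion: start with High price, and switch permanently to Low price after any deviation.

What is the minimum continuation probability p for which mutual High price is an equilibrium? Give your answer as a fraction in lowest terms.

Expected cooperation value is 12 + p·12 + p²·12 + … = 12/(1−p); deviation gives 19 + p·5/(1−p).
12 ≥ 19(1−p) + 5p ⇒ 14p ≥ 7 ⇒ p ≥ 7/14 = 1/2.

1/2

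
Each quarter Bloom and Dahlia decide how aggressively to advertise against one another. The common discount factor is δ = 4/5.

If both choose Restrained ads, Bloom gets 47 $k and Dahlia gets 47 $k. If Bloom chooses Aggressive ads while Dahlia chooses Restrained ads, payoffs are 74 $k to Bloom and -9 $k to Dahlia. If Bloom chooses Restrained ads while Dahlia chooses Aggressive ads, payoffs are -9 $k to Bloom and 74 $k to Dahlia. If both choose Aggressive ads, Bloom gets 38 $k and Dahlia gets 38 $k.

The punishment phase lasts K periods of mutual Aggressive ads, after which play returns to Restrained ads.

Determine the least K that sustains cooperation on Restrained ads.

Need Σ_{k=1}^{K} δ^k ≥ (74−47)/(47−38) = 3.0000 at δ = 4/5.
At K = 6 the sum is 2.9514 < 3.0000; at K = 7 it is 3.1611 ≥ 3.0000.
So the minimum punishment length is K = 7.

7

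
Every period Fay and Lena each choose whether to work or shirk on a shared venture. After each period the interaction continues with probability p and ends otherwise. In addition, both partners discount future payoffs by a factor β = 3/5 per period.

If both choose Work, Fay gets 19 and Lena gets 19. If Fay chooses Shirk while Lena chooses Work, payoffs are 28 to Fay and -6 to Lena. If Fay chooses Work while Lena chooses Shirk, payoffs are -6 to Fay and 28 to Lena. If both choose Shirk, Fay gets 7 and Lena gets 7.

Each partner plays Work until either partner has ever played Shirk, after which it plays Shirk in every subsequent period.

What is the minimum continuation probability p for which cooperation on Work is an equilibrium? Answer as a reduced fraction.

5/7

With continuation probability p and discount β, the effective per-period discount factor is βp.
Grim-trigger IC: βp ≥ (28−19)/(28−7) = 3/7.
So p ≥ (3/7)/(3/5) = 5/7.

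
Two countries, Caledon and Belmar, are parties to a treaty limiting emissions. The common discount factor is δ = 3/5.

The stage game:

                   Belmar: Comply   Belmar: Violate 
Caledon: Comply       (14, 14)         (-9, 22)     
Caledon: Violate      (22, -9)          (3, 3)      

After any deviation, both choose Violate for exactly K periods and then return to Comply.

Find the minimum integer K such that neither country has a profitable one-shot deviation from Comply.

2

IC: δ(1−δ^K)/(1−δ) ≥ (22−14)/(14−3) = 8/11.
With δ = 3/5: need 1 − δ^K ≥ 8/11·(1−3/5)/(3/5), i.e. δ^K ≤ 0.5152.
Since (3/5)^1 = 0.6000 and (3/5)^2 = 0.3600, the smallest such K is 2.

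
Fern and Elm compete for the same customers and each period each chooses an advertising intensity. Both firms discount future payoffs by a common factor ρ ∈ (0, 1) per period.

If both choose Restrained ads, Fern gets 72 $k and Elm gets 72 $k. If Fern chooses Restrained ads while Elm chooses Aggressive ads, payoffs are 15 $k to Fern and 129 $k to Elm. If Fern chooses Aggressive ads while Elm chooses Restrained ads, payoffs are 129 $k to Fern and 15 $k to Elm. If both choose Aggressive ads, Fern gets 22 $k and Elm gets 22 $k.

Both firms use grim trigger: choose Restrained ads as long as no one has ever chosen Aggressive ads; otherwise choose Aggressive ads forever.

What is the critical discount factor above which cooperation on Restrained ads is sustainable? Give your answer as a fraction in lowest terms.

One-period gain from deviating is 129 − 72 = 57. The loss is 72 − 22 = 50 in every subsequent period, with present value 50·ρ/(1−ρ).
Deviation is unprofitable when 50·ρ/(1−ρ) ≥ 57, i.e. ρ/(1−ρ) ≥ 57/50.
Equivalently ρ ≥ 57/(57+50) = 57/107.

57/107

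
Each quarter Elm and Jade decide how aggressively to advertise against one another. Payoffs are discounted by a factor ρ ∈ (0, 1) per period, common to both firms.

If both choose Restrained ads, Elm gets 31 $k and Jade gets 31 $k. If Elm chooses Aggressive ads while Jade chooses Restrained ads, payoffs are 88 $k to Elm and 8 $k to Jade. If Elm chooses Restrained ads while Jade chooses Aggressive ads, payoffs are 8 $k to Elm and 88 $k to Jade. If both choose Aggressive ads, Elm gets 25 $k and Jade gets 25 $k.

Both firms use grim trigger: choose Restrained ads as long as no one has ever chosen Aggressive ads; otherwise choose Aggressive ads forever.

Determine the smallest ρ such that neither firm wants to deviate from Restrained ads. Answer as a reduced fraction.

Cooperation forever yields 31 each period: 31/(1−ρ).
Deviating yields 88 once, then 25 forever: 88 + 25ρ/(1−ρ).
No profitable deviation requires 31/(1−ρ) ≥ 88 + 25ρ/(1−ρ).
Multiplying by (1−ρ): 31 ≥ 88(1−ρ) + 25ρ = 88 − 63ρ.
So 63ρ ≥ 57, i.e. ρ ≥ 57/63 = 19/21.

19/21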